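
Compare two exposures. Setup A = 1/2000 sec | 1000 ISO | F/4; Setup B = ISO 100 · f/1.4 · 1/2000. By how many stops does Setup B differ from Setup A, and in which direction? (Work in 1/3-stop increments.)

Aperture: f/4 → f/3.5 → f/3.2 → f/2.8 → f/2.5 → f/2.2 → f/2 → f/1.8 → f/1.6 → f/1.4 — 3 stops wider (brighter).
Shutter speed: unchanged.
ISO: 1000 → 800 → 640 → 500 → 400 → 320 → 250 → 200 → 160 → 125 → 100 — 3 1/3 stops dropped (darker).
Net: +3 −3 1/3 = −1/3 stops.

1/3 stop darker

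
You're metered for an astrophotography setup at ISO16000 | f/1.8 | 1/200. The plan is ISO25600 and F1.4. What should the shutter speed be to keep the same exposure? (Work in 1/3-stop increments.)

ISO: 16000 → 20000 → 25600 — 2/3 stop raised (brighter).
Aperture: f/1.8 → f/1.6 → f/1.4 — 2/3 stop wider (brighter).
Net change so far: 1 1/3 stops brighter. Offset with the shutter speed: 1/200 → 1/250 → 1/320 → 1/400 → 1/500.

1/500s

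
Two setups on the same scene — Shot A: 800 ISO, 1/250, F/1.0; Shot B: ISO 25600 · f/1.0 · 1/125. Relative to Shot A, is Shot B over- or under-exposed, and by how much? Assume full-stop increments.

Aperture: unchanged.
Shutter speed: 1/250 → 1/125 — 1 stop slower (brighter).
ISO: 800 → 1600 → 3200 → 6400 → 12800 → 25600 — 5 stops higher (brighter).
Net: +1 +5 = +6 stops.

6 stops brighter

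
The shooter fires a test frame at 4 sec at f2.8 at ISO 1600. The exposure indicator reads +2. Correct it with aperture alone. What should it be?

f/5.6

Overexposed by 2 stops → need 2 stops darker.
Aperture: f/2.8 → f/4 → f/5.6.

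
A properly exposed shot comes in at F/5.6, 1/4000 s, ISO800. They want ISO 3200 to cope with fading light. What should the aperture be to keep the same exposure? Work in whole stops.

ISO: 800 → 1600 → 3200 — 2 stops raised (brighter).
Need 2 stops darker from the aperture: f/5.6 → f/8 → f/11.

f/11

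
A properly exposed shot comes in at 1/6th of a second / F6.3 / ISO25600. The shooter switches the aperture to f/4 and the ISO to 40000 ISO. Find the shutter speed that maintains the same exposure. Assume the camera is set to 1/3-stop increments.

1/25s

Aperture: f/6.3 → f/5.6 → f/5 → f/4.5 → f/4 — 1 1/3 stops wider (brighter).
ISO: 25600 → 32000 → 40000 — 2/3 stop higher (brighter).
Net change so far: 2 stops brighter. Offset with the shutter speed: 1/6 → 1/8 → 1/10 → 1/13 → 1/15 → 1/20 → 1/25.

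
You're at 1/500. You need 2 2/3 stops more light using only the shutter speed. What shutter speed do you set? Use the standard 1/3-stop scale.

Shutter speed: 1/500 → 1/400 → 1/320 → 1/250 → 1/200 → 1/160 → 1/125 → 1/100 → 1/80 — 2 2/3 stops longer (brighter).

1/80s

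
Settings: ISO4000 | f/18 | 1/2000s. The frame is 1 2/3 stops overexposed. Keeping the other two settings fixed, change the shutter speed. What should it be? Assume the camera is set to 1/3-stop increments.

Overexposed by 1 2/3 stops → need 1 2/3 stops darker.
Shutter speed: 1/2000 → 1/2500 → 1/3200 → 1/4000 → 1/5000 → 1/6400.

1/6400s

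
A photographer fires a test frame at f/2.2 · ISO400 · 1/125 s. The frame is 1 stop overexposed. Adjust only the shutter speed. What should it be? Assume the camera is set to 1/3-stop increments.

Overexposed by 1 stop → need 1 stop darker.
Shutter speed: 1/125 → 1/160 → 1/200 → 1/250.

1/250s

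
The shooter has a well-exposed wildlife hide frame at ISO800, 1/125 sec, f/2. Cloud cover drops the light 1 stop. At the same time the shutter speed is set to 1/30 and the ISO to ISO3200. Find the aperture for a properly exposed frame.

Scene light: 1 stop darker.
Shutter speed: 1/125 → 1/60 → 1/30 — 2 stops longer (brighter).
ISO: 800 → 1600 → 3200 — 2 stops raised (brighter).
Net so far: 3 stops brighter. Aperture: f/2 → f/2.8 → f/4 → f/5.6.

f/5.6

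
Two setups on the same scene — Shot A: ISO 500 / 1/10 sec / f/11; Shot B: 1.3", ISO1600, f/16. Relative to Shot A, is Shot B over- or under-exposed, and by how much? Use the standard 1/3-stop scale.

Aperture: f/11 → f/13 → f/14 → f/16 — 1 stop narrower (darker).
Shutter speed: 1/10 → 1/8 → 1/6 → 1/5 → 1/4 → 0.3 → 0.4 → 0.5 → 0.6 → 0.8 → 1 → 1.3 — 3 2/3 stops slower (brighter).
ISO: 500 → 640 → 800 → 1000 → 1250 → 1600 — 1 2/3 stops raised (brighter).
Net: −1 +3 2/3 +1 2/3 = +4 1/3 stops.

4 1/3 stops brighter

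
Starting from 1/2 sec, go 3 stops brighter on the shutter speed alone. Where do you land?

Shutter speed: 1/2 → 1 → 2 → 4 — 3 stops slower (brighter).

4 s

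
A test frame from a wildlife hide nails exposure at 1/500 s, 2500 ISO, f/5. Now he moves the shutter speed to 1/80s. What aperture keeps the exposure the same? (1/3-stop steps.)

f/13

Shutter speed: 1/500 → 1/400 → 1/320 → 1/250 → 1/200 → 1/160 → 1/125 → 1/100 → 1/80 — 2 2/3 stops longer (brighter).
Need 2 2/3 stops darker from the aperture: f/5 → f/5.6 → f/6.3 → f/7.1 → f/8 → f/9 → f/10 → f/11 → f/13.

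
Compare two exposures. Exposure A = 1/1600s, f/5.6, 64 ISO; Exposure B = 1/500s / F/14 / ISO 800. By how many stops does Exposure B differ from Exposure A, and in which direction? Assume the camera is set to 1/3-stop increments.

Aperture: f/5.6 → f/6.3 → f/7.1 → f/8 → f/9 → f/10 → f/11 → f/13 → f/14 — 2 2/3 stops narrower (darker).
Shutter speed: 1/1600 → 1/1250 → 1/1000 → 1/800 → 1/640 → 1/500 — 1 2/3 stops slower (brighter).
ISO: 64 → 80 → 100 → 125 → 160 → 200 → 250 → 320 → 400 → 500 → 640 → 800 — 3 2/3 stops higher (brighter).
Net: −2 2/3 +1 2/3 +3 2/3 = +2 2/3 stops.

2 2/3 stops brighter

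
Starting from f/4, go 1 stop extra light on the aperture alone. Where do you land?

f/2.8

Aperture: f/4 → f/2.8 — 1 stop opened up (brighter).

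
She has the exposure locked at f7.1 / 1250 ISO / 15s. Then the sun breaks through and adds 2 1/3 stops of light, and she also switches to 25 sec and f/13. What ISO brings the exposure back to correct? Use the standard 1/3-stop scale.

ISO 500

Scene light: 2 1/3 stops brighter.
Shutter speed: 15 → 20 → 25 — 2/3 stop slower (brighter).
Aperture: f/7.1 → f/8 → f/9 → f/10 → f/11 → f/13 — 1 2/3 stops smaller aperture (darker).
Net so far: 1 1/3 stops brighter. ISO: 1250 → 1000 → 800 → 640 → 500.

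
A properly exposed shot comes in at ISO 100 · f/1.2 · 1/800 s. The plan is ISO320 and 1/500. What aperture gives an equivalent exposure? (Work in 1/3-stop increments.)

ISO: 100 → 125 → 160 → 200 → 250 → 320 — 1 2/3 stops raised (brighter).
Shutter speed: 1/800 → 1/640 → 1/500 — 2/3 stop longer (brighter).
Net change so far: 2 1/3 stops brighter. Offset with the aperture: f/1.2 → f/1.4 → f/1.6 → f/1.8 → f/2 → f/2.2 → f/2.5 → f/2.8.

f/2.8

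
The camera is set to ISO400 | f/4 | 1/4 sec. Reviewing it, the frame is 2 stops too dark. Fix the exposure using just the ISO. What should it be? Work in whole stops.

Underexposed by 2 stops → need 2 stops brighter.
ISO: 400 → 800 → 1600.

ISO 1600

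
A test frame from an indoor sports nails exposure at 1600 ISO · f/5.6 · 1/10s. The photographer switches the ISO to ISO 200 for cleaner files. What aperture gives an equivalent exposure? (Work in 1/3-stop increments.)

ISO: 1600 → 1250 → 1000 → 800 → 640 → 500 → 400 → 320 → 250 → 200 — 3 stops dropped (darker).
Need 3 stops brighter from the aperture: f/5.6 → f/5 → f/4.5 → f/4 → f/3.5 → f/3.2 → f/2.8 → f/2.5 → f/2.2 → f/2.

f/2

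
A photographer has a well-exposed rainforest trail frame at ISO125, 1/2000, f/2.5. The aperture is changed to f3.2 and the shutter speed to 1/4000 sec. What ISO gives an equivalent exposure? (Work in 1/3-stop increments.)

Aperture: f/2.5 → f/2.8 → f/3.2 — 2/3 stop smaller aperture (darker).
Shutter speed: 1/2000 → 1/2500 → 1/3200 → 1/4000 — 1 stop shorter (darker).
Net change so far: 1 2/3 stops darker. Offset with the ISO: 125 → 160 → 200 → 250 → 320 → 400.

ISO 400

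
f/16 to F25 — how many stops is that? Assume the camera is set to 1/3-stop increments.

1 1/3 stops

f/16 → f/18 → f/20 → f/22 → f/25 — count the steps: 4 third-stops = 1 1/3 stops.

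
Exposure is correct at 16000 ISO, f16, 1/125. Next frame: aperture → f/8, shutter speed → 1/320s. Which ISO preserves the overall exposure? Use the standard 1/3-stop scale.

ISO 10000

Aperture: f/16 → f/14 → f/13 → f/11 → f/10 → f/9 → f/8 — 2 stops larger aperture (brighter).
Shutter speed: 1/125 → 1/160 → 1/200 → 1/250 → 1/320 — 1 1/3 stops shorter (darker).
Net change so far: 2/3 stop brighter. Offset with the ISO: 16000 → 12800 → 10000.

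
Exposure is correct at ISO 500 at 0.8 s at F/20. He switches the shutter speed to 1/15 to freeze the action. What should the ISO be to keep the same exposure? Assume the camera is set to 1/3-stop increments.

Shutter speed: 0.8 → 0.6 → 0.5 → 0.4 → 0.3 → 1/4 → 1/5 → 1/6 → 1/8 → 1/10 → 1/13 → 1/15 — 3 2/3 stops shorter (darker).
Need 3 2/3 stops brighter from the ISO: 500 → 640 → 800 → 1000 → 1250 → 1600 → 2000 → 2500 → 3200 → 4000 → 5000 → 6400.

ISO 6400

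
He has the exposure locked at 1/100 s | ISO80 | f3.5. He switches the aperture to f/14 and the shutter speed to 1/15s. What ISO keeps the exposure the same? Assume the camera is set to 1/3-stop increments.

Aperture: f/3.5 → f/4 → f/4.5 → f/5 → f/5.6 → f/6.3 → f/7.1 → f/8 → f/9 → f/10 → f/11 → f/13 → f/14 — 4 stops narrower (darker).
Shutter speed: 1/100 → 1/80 → 1/60 → 1/50 → 1/40 → 1/30 → 1/25 → 1/20 → 1/15 — 2 2/3 stops longer (brighter).
Net change so far: 1 1/3 stops darker. Offset with the ISO: 80 → 100 → 125 → 160 → 200.

ISO 200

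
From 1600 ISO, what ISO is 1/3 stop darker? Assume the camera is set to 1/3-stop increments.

ISO: 1600 → 1250 — 1/3 stop dropped (darker).

ISO 1250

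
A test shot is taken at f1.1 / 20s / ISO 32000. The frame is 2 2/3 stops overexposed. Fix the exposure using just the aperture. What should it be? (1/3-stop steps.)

Overexposed by 2 2/3 stops → need 2 2/3 stops darker.
Aperture: f/1.1 → f/1.2 → f/1.4 → f/1.6 → f/1.8 → f/2 → f/2.2 → f/2.5 → f/2.8.

f/2.8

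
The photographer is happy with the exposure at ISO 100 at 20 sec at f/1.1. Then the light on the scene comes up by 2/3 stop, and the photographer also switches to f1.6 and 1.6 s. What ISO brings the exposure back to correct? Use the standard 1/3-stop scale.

ISO 1600

Scene light: 2/3 stop brighter.
Aperture: f/1.1 → f/1.2 → f/1.4 → f/1.6 — 1 stop smaller aperture (darker).
Shutter speed: 20 → 15 → 13 → 10 → 8 → 6 → 5 → 4 → 3.2 → 2.5 → 2 → 1.6 — 3 2/3 stops faster (darker).
Net so far: 4 stops darker. ISO: 100 → 125 → 160 → 200 → 250 → 320 → 400 → 500 → 640 → 800 → 1000 → 1250 → 1600.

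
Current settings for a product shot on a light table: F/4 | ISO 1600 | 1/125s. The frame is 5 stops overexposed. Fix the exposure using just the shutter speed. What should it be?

1/4000s

Overexposed by 5 stops → need 5 stops darker.
Shutter speed: 1/125 → 1/250 → 1/500 → 1/1000 → 1/2000 → 1/4000.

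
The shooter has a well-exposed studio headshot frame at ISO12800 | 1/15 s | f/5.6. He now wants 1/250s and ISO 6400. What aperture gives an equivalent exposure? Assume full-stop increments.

f/1.0

Shutter speed: 1/15 → 1/30 → 1/60 → 1/125 → 1/250 — 4 stops shorter (darker).
ISO: 12800 → 6400 — 1 stop lower (darker).
Net change so far: 5 stops darker. Offset with the aperture: f/5.6 → f/4 → f/2.8 → f/2 → f/1.4 → f/1.0.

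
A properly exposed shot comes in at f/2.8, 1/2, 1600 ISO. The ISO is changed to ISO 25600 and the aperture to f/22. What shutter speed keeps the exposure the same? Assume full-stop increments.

ISO: 1600 → 3200 → 6400 → 12800 → 25600 — 4 stops raised (brighter).
Aperture: f/2.8 → f/4 → f/5.6 → f/8 → f/11 → f/16 → f/22 — 6 stops stopped down (darker).
Net change so far: 2 stops darker. Offset with the shutter speed: 1/2 → 1 → 2.

2 s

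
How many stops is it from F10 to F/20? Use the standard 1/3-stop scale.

2 stops

f/10 → f/11 → f/13 → f/14 → f/16 → f/18 → f/20 — count the steps: 6 third-stops = 2 stops.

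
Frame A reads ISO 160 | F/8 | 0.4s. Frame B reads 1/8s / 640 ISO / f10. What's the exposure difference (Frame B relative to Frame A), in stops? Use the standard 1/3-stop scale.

Aperture: f/8 → f/9 → f/10 — 2/3 stop narrower (darker).
Shutter speed: 0.4 → 0.3 → 1/4 → 1/5 → 1/6 → 1/8 — 1 2/3 stops faster (darker).
ISO: 160 → 200 → 250 → 320 → 400 → 500 → 640 — 2 stops higher (brighter).
Net: −2/3 −1 2/3 +2 = −1/3 stops.

1/3 stop darker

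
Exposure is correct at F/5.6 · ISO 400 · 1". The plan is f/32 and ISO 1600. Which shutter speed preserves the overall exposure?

8 s

Aperture: f/5.6 → f/8 → f/11 → f/16 → f/22 → f/32 — 5 stops smaller aperture (darker).
ISO: 400 → 800 → 1600 — 2 stops raised (brighter).
Net change so far: 3 stops darker. Offset with the shutter speed: 1 → 2 → 4 → 8.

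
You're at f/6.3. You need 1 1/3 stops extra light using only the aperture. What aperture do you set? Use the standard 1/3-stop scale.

Aperture: f/6.3 → f/5.6 → f/5 → f/4.5 → f/4 — 1 1/3 stops larger aperture (brighter).

f/4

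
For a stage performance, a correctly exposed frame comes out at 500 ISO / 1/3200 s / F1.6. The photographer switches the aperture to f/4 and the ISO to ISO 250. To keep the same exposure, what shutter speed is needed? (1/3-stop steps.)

1/250s

Aperture: f/1.6 → f/1.8 → f/2 → f/2.2 → f/2.5 → f/2.8 → f/3.2 → f/3.5 → f/4 — 2 2/3 stops stopped down (darker).
ISO: 500 → 400 → 320 → 250 — 1 stop lower (darker).
Net change so far: 3 2/3 stops darker. Offset with the shutter speed: 1/3200 → 1/2500 → 1/2000 → 1/1600 → 1/1250 → 1/1000 → 1/800 → 1/640 → 1/500 → 1/400 → 1/320 → 1/250.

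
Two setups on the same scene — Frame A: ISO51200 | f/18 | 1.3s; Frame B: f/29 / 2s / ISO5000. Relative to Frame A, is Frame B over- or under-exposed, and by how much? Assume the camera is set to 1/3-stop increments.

4 stops darker

Aperture: f/18 → f/20 → f/22 → f/25 → f/29 — 1 1/3 stops smaller aperture (darker).
Shutter speed: 1.3 → 1.6 → 2 — 2/3 stop longer (brighter).
ISO: 51200 → 40000 → 32000 → 25600 → 20000 → 16000 → 12800 → 10000 → 8000 → 6400 → 5000 — 3 1/3 stops dropped (darker).
Net: −1 1/3 +2/3 −3 1/3 = −4 stops.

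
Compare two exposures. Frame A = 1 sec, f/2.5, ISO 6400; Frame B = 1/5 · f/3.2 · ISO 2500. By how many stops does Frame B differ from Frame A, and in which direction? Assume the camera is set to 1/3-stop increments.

Aperture: f/2.5 → f/2.8 → f/3.2 — 2/3 stop smaller aperture (darker).
Shutter speed: 1 → 0.8 → 0.6 → 0.5 → 0.4 → 0.3 → 1/4 → 1/5 — 2 1/3 stops faster (darker).
ISO: 6400 → 5000 → 4000 → 3200 → 2500 — 1 1/3 stops lower (darker).
Net: −2/3 −2 1/3 −1 1/3 = −4 1/3 stops.

4 1/3 stops darker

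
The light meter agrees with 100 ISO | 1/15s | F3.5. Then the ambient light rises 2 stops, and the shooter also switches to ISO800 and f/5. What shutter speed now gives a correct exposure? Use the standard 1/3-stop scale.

Scene light: 2 stops brighter.
ISO: 100 → 125 → 160 → 200 → 250 → 320 → 400 → 500 → 640 → 800 — 3 stops higher (brighter).
Aperture: f/3.5 → f/4 → f/4.5 → f/5 — 1 stop narrower (darker).
Net so far: 4 stops brighter. Shutter speed: 1/15 → 1/20 → 1/25 → 1/30 → 1/40 → 1/50 → 1/60 → 1/80 → 1/100 → 1/125 → 1/160 → 1/200 → 1/250.

1/250s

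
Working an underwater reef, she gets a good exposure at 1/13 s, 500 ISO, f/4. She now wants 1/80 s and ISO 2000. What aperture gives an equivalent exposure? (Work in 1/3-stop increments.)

f/3.2

Shutter speed: 1/13 → 1/15 → 1/20 → 1/25 → 1/30 → 1/40 → 1/50 → 1/60 → 1/80 — 2 2/3 stops shorter (darker).
ISO: 500 → 640 → 800 → 1000 → 1250 → 1600 → 2000 — 2 stops higher (brighter).
Net change so far: 2/3 stop darker. Offset with the aperture: f/4 → f/3.5 → f/3.2.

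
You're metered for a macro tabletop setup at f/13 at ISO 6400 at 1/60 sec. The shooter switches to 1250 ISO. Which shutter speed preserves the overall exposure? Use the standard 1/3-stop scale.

ISO: 6400 → 5000 → 4000 → 3200 → 2500 → 2000 → 1600 → 1250 — 2 1/3 stops dropped (darker).
Need 2 1/3 stops brighter from the shutter speed: 1/60 → 1/50 → 1/40 → 1/30 → 1/25 → 1/20 → 1/15 → 1/13.

1/13s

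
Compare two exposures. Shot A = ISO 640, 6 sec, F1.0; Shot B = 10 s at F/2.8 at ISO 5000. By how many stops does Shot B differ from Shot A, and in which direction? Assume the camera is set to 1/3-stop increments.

2/3 stop brighter

Aperture: f/1.0 → f/1.1 → f/1.2 → f/1.4 → f/1.6 → f/1.8 → f/2 → f/2.2 → f/2.5 → f/2.8 — 3 stops narrower (darker).
Shutter speed: 6 → 8 → 10 — 2/3 stop slower (brighter).
ISO: 640 → 800 → 1000 → 1250 → 1600 → 2000 → 2500 → 3200 → 4000 → 5000 — 3 stops higher (brighter).
Net: −3 +2/3 +3 = +2/3 stops.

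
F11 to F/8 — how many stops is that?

f/11 → f/8 — count the steps: 1 stop.

1 stop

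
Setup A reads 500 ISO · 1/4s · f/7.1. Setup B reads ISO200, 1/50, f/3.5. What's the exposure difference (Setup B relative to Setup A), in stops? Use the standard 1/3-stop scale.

3 stops darker

Aperture: f/7.1 → f/6.3 → f/5.6 → f/5 → f/4.5 → f/4 → f/3.5 — 2 stops opened up (brighter).
Shutter speed: 1/4 → 1/5 → 1/6 → 1/8 → 1/10 → 1/13 → 1/15 → 1/20 → 1/25 → 1/30 → 1/40 → 1/50 — 3 2/3 stops faster (darker).
ISO: 500 → 400 → 320 → 250 → 200 — 1 1/3 stops dropped (darker).
Net: +2 −3 2/3 −1 1/3 = −3 stops.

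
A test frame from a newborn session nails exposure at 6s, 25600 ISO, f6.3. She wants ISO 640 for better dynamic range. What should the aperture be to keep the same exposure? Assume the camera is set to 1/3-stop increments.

f/1.0

ISO: 25600 → 20000 → 16000 → 12800 → 10000 → 8000 → 6400 → 5000 → 4000 → 3200 → 2500 → 2000 → 1600 → 1250 → 1000 → 800 → 640 — 5 1/3 stops dropped (darker).
Need 5 1/3 stops brighter from the aperture: f/6.3 → f/5.6 → f/5 → f/4.5 → f/4 → f/3.5 → f/3.2 → f/2.8 → f/2.5 → f/2.2 → f/2 → f/1.8 → f/1.6 → f/1.4 → f/1.2 → f/1.1 → f/1.0.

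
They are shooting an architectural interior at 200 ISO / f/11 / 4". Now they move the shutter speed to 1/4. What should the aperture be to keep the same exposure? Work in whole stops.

f/2.8

Shutter speed: 4 → 2 → 1 → 1/2 → 1/4 — 4 stops faster (darker).
Need 4 stops brighter from the aperture: f/11 → f/8 → f/5.6 → f/4 → f/2.8.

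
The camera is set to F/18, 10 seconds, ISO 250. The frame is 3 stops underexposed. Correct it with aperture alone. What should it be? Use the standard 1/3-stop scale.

f/6.3

Underexposed by 3 stops → need 3 stops brighter.
Aperture: f/18 → f/16 → f/14 → f/13 → f/11 → f/10 → f/9 → f/8 → f/7.1 → f/6.3.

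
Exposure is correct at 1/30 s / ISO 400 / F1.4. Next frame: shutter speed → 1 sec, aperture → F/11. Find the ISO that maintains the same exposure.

ISO 800

Shutter speed: 1/30 → 1/15 → 1/8 → 1/4 → 1/2 → 1 — 5 stops longer (brighter).
Aperture: f/1.4 → f/2 → f/2.8 → f/4 → f/5.6 → f/8 → f/11 — 6 stops narrower (darker).
Net change so far: 1 stop darker. Offset with the ISO: 400 → 800.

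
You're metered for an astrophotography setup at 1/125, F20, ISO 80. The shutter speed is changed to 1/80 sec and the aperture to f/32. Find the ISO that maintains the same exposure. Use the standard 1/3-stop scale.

Shutter speed: 1/125 → 1/100 → 1/80 — 2/3 stop slower (brighter).
Aperture: f/20 → f/22 → f/25 → f/29 → f/32 — 1 1/3 stops narrower (darker).
Net change so far: 2/3 stop darker. Offset with the ISO: 80 → 100 → 125.

ISO 125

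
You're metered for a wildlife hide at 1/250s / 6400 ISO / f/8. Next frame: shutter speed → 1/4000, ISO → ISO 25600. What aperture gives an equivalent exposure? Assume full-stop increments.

f/4

Shutter speed: 1/250 → 1/500 → 1/1000 → 1/2000 → 1/4000 — 4 stops shorter (darker).
ISO: 6400 → 12800 → 25600 — 2 stops raised (brighter).
Net change so far: 2 stops darker. Offset with the aperture: f/8 → f/5.6 → f/4.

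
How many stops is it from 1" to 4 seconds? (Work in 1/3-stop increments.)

1 → 1.3 → 1.6 → 2 → 2.5 → 3.2 → 4 — count the steps: 6 third-stops = 2 stops.

2 stops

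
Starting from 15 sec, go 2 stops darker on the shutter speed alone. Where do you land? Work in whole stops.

4 s

Shutter speed: 15 → 8 → 4 — 2 stops shorter (darker).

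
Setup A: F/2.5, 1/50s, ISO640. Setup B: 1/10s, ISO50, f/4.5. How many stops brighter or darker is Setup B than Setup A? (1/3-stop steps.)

Aperture: f/2.5 → f/2.8 → f/3.2 → f/3.5 → f/4 → f/4.5 — 1 2/3 stops stopped down (darker).
Shutter speed: 1/50 → 1/40 → 1/30 → 1/25 → 1/20 → 1/15 → 1/13 → 1/10 — 2 1/3 stops slower (brighter).
ISO: 640 → 500 → 400 → 320 → 250 → 200 → 160 → 125 → 100 → 80 → 64 → 50 — 3 2/3 stops lower (darker).
Net: −1 2/3 +2 1/3 −3 2/3 = −3 stops.

3 stops darker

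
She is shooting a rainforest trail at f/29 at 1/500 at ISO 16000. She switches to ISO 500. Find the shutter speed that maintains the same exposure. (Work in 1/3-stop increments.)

1/15s

ISO: 16000 → 12800 → 10000 → 8000 → 6400 → 5000 → 4000 → 3200 → 2500 → 2000 → 1600 → 1250 → 1000 → 800 → 640 → 500 — 5 stops dropped (darker).
Need 5 stops brighter from the shutter speed: 1/500 → 1/400 → 1/320 → 1/250 → 1/200 → 1/160 → 1/125 → 1/100 → 1/80 → 1/60 → 1/50 → 1/40 → 1/30 → 1/25 → 1/20 → 1/15.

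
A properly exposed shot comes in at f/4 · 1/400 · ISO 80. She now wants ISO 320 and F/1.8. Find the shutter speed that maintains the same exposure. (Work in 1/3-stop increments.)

1/8000s

ISO: 80 → 100 → 125 → 160 → 200 → 250 → 320 — 2 stops raised (brighter).
Aperture: f/4 → f/3.5 → f/3.2 → f/2.8 → f/2.5 → f/2.2 → f/2 → f/1.8 — 2 1/3 stops larger aperture (brighter).
Net change so far: 4 1/3 stops brighter. Offset with the shutter speed: 1/400 → 1/500 → 1/640 → 1/800 → 1/1000 → 1/1250 → 1/1600 → 1/2000 → 1/2500 → 1/3200 → 1/4000 → 1/5000 → 1/6400 → 1/8000.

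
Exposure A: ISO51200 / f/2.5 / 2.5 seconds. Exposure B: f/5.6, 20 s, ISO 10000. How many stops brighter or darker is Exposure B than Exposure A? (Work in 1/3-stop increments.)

Aperture: f/2.5 → f/2.8 → f/3.2 → f/3.5 → f/4 → f/4.5 → f/5 → f/5.6 — 2 1/3 stops smaller aperture (darker).
Shutter speed: 2.5 → 3.2 → 4 → 5 → 6 → 8 → 10 → 13 → 15 → 20 — 3 stops slower (brighter).
ISO: 51200 → 40000 → 32000 → 25600 → 20000 → 16000 → 12800 → 10000 — 2 1/3 stops dropped (darker).
Net: −2 1/3 +3 −2 1/3 = −1 2/3 stops.

1 2/3 stops darker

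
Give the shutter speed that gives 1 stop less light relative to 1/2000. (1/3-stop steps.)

1/4000s

Shutter speed: 1/2000 → 1/2500 → 1/3200 → 1/4000 — 1 stop shorter (darker).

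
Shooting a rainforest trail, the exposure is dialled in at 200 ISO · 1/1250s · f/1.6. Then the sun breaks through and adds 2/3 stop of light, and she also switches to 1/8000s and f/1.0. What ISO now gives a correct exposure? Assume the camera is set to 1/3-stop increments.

Scene light: 2/3 stop brighter.
Shutter speed: 1/1250 → 1/1600 → 1/2000 → 1/2500 → 1/3200 → 1/4000 → 1/5000 → 1/6400 → 1/8000 — 2 2/3 stops faster (darker).
Aperture: f/1.6 → f/1.4 → f/1.2 → f/1.1 → f/1.0 — 1 1/3 stops opened up (brighter).
Net so far: 2/3 stop darker. ISO: 200 → 250 → 320.

ISO 320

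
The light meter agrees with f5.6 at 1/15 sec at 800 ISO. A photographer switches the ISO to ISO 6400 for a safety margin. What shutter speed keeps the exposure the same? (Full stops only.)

ISO: 800 → 1600 → 3200 → 6400 — 3 stops raised (brighter).
Need 3 stops darker from the shutter speed: 1/15 → 1/30 → 1/60 → 1/125.

1/125s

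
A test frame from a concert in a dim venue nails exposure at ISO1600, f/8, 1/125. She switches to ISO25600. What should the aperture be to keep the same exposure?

f/32

ISO: 1600 → 3200 → 6400 → 12800 → 25600 — 4 stops raised (brighter).
Need 4 stops darker from the aperture: f/8 → f/11 → f/16 → f/22 → f/32.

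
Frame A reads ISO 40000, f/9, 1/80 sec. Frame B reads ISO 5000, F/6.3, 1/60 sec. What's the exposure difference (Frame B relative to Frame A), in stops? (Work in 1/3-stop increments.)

Aperture: f/9 → f/8 → f/7.1 → f/6.3 — 1 stop larger aperture (brighter).
Shutter speed: 1/80 → 1/60 — 1/3 stop slower (brighter).
ISO: 40000 → 32000 → 25600 → 20000 → 16000 → 12800 → 10000 → 8000 → 6400 → 5000 — 3 stops dropped (darker).
Net: +1 +1/3 −3 = −1 2/3 stops.

1 2/3 stops darker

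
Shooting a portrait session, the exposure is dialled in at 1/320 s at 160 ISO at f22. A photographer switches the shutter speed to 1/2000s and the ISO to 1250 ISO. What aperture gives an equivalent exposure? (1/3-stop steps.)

Shutter speed: 1/320 → 1/400 → 1/500 → 1/640 → 1/800 → 1/1000 → 1/1250 → 1/1600 → 1/2000 — 2 2/3 stops faster (darker).
ISO: 160 → 200 → 250 → 320 → 400 → 500 → 640 → 800 → 1000 → 1250 — 3 stops raised (brighter).
Net change so far: 1/3 stop brighter. Offset with the aperture: f/22 → f/25.

f/25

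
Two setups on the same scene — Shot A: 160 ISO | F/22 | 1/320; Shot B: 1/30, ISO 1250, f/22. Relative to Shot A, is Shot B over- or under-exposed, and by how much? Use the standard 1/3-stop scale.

Aperture: unchanged.
Shutter speed: 1/320 → 1/250 → 1/200 → 1/160 → 1/125 → 1/100 → 1/80 → 1/60 → 1/50 → 1/40 → 1/30 — 3 1/3 stops slower (brighter).
ISO: 160 → 200 → 250 → 320 → 400 → 500 → 640 → 800 → 1000 → 1250 — 3 stops higher (brighter).
Net: +3 1/3 +3 = +6 1/3 stops.

6 1/3 stops brighter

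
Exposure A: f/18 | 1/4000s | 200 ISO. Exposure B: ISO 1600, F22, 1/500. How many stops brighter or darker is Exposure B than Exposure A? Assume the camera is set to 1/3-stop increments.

Aperture: f/18 → f/20 → f/22 — 2/3 stop narrower (darker).
Shutter speed: 1/4000 → 1/3200 → 1/2500 → 1/2000 → 1/1600 → 1/1250 → 1/1000 → 1/800 → 1/640 → 1/500 — 3 stops longer (brighter).
ISO: 200 → 250 → 320 → 400 → 500 → 640 → 800 → 1000 → 1250 → 1600 — 3 stops raised (brighter).
Net: −2/3 +3 +3 = +5 1/3 stops.

5 1/3 stops brighter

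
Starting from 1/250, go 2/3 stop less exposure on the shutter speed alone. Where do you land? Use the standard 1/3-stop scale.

1/400s

Shutter speed: 1/250 → 1/320 → 1/400 — 2/3 stop shorter (darker).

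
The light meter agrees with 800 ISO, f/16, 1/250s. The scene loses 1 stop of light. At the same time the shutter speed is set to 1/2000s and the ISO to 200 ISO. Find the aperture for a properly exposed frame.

f/2

Scene light: 1 stop darker.
Shutter speed: 1/250 → 1/500 → 1/1000 → 1/2000 — 3 stops shorter (darker).
ISO: 800 → 400 → 200 — 2 stops dropped (darker).
Net so far: 6 stops darker. Aperture: f/16 → f/11 → f/8 → f/5.6 → f/4 → f/2.8 → f/2.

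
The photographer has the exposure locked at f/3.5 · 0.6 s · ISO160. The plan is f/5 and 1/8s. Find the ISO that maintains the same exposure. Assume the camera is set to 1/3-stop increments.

ISO 1600

Aperture: f/3.5 → f/4 → f/4.5 → f/5 — 1 stop stopped down (darker).
Shutter speed: 0.6 → 0.5 → 0.4 → 0.3 → 1/4 → 1/5 → 1/6 → 1/8 — 2 1/3 stops shorter (darker).
Net change so far: 3 1/3 stops darker. Offset with the ISO: 160 → 200 → 250 → 320 → 400 → 500 → 640 → 800 → 1000 → 1250 → 1600.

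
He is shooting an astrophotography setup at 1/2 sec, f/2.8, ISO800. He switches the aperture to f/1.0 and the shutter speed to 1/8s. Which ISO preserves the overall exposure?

Aperture: f/2.8 → f/2 → f/1.4 → f/1.0 — 3 stops larger aperture (brighter).
Shutter speed: 1/2 → 1/4 → 1/8 — 2 stops shorter (darker).
Net change so far: 1 stop brighter. Offset with the ISO: 800 → 400.

ISO 400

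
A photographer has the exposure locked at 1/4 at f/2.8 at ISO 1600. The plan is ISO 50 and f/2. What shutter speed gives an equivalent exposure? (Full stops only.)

4 s

ISO: 1600 → 800 → 400 → 200 → 100 → 50 — 5 stops lower (darker).
Aperture: f/2.8 → f/2 — 1 stop wider (brighter).
Net change so far: 4 stops darker. Offset with the shutter speed: 1/4 → 1/2 → 1 → 2 → 4.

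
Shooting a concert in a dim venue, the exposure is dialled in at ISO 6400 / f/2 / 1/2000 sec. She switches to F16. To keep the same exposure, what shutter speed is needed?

1/30s

Aperture: f/2 → f/2.8 → f/4 → f/5.6 → f/8 → f/11 → f/16 — 6 stops narrower (darker).
Need 6 stops brighter from the shutter speed: 1/2000 → 1/1000 → 1/500 → 1/250 → 1/125 → 1/60 → 1/30.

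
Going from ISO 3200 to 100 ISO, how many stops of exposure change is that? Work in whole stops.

3200 → 1600 → 800 → 400 → 200 → 100 — count the steps: 5 stops.

5 stops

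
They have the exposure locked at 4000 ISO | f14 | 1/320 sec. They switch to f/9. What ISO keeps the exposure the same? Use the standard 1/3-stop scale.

Aperture: f/14 → f/13 → f/11 → f/10 → f/9 — 1 1/3 stops wider (brighter).
Need 1 1/3 stops darker from the ISO: 4000 → 3200 → 2500 → 2000 → 1600.

ISO 1600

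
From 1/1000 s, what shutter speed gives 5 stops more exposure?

Shutter speed: 1/1000 → 1/500 → 1/250 → 1/125 → 1/60 → 1/30 — 5 stops longer (brighter).

1/30s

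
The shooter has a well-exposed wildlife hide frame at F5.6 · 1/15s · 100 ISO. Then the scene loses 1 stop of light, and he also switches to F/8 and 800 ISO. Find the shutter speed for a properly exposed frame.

1/30s

Scene light: 1 stop darker.
Aperture: f/5.6 → f/8 — 1 stop smaller aperture (darker).
ISO: 100 → 200 → 400 → 800 — 3 stops higher (brighter).
Net so far: 1 stop brighter. Shutter speed: 1/15 → 1/30.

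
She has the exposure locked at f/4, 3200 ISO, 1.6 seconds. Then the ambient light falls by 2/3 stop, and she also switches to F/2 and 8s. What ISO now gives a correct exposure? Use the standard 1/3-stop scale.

ISO 250

Scene light: 2/3 stop darker.
Aperture: f/4 → f/3.5 → f/3.2 → f/2.8 → f/2.5 → f/2.2 → f/2 — 2 stops wider (brighter).
Shutter speed: 1.6 → 2 → 2.5 → 3.2 → 4 → 5 → 6 → 8 — 2 1/3 stops longer (brighter).
Net so far: 3 2/3 stops brighter. ISO: 3200 → 2500 → 2000 → 1600 → 1250 → 1000 → 800 → 640 → 500 → 400 → 320 → 250.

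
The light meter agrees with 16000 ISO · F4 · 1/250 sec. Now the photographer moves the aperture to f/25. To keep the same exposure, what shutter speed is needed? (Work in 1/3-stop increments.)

Aperture: f/4 → f/4.5 → f/5 → f/5.6 → f/6.3 → f/7.1 → f/8 → f/9 → f/10 → f/11 → f/13 → f/14 → f/16 → f/18 → f/20 → f/22 → f/25 — 5 1/3 stops stopped down (darker).
Need 5 1/3 stops brighter from the shutter speed: 1/250 → 1/200 → 1/160 → 1/125 → 1/100 → 1/80 → 1/60 → 1/50 → 1/40 → 1/30 → 1/25 → 1/20 → 1/15 → 1/13 → 1/10 → 1/8 → 1/6.

1/6s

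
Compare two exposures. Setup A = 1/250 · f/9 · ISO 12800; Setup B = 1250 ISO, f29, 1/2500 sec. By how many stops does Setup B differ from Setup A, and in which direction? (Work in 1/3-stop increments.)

Aperture: f/9 → f/10 → f/11 → f/13 → f/14 → f/16 → f/18 → f/20 → f/22 → f/25 → f/29 — 3 1/3 stops stopped down (darker).
Shutter speed: 1/250 → 1/320 → 1/400 → 1/500 → 1/640 → 1/800 → 1/1000 → 1/1250 → 1/1600 → 1/2000 → 1/2500 — 3 1/3 stops shorter (darker).
ISO: 12800 → 10000 → 8000 → 6400 → 5000 → 4000 → 3200 → 2500 → 2000 → 1600 → 1250 — 3 1/3 stops lower (darker).
Net: −3 1/3 −3 1/3 −3 1/3 = −10 stops.

10 stops darker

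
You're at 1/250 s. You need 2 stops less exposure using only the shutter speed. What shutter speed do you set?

1/1000s

Shutter speed: 1/250 → 1/500 → 1/1000 — 2 stops faster (darker).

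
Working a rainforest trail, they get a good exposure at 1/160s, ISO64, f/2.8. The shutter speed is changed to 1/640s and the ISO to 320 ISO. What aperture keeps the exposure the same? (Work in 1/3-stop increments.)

f/3.2

Shutter speed: 1/160 → 1/200 → 1/250 → 1/320 → 1/400 → 1/500 → 1/640 — 2 stops faster (darker).
ISO: 64 → 80 → 100 → 125 → 160 → 200 → 250 → 320 — 2 1/3 stops higher (brighter).
Net change so far: 1/3 stop brighter. Offset with the aperture: f/2.8 → f/3.2.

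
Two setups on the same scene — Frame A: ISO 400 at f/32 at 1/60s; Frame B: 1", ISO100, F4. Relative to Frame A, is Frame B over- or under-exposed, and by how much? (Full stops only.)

10 stops brighter

Aperture: f/32 → f/22 → f/16 → f/11 → f/8 → f/5.6 → f/4 — 6 stops opened up (brighter).
Shutter speed: 1/60 → 1/30 → 1/15 → 1/8 → 1/4 → 1/2 → 1 — 6 stops longer (brighter).
ISO: 400 → 200 → 100 — 2 stops dropped (darker).
Net: +6 +6 −2 = +10 stops.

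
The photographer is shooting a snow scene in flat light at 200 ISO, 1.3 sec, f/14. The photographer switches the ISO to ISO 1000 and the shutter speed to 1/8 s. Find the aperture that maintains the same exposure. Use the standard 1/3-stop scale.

ISO: 200 → 250 → 320 → 400 → 500 → 640 → 800 → 1000 — 2 1/3 stops higher (brighter).
Shutter speed: 1.3 → 1 → 0.8 → 0.6 → 0.5 → 0.4 → 0.3 → 1/4 → 1/5 → 1/6 → 1/8 — 3 1/3 stops shorter (darker).
Net change so far: 1 stop darker. Offset with the aperture: f/14 → f/13 → f/11 → f/10.

f/10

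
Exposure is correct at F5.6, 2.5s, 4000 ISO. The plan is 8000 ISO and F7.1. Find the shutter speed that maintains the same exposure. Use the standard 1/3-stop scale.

ISO: 4000 → 5000 → 6400 → 8000 — 1 stop higher (brighter).
Aperture: f/5.6 → f/6.3 → f/7.1 — 2/3 stop stopped down (darker).
Net change so far: 1/3 stop brighter. Offset with the shutter speed: 2.5 → 2.

2 s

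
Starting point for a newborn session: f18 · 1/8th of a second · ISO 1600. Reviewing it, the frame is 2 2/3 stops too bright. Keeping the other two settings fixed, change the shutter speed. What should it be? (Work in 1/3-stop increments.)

1/50s

Overexposed by 2 2/3 stops → need 2 2/3 stops darker.
Shutter speed: 1/8 → 1/10 → 1/13 → 1/15 → 1/20 → 1/25 → 1/30 → 1/40 → 1/50.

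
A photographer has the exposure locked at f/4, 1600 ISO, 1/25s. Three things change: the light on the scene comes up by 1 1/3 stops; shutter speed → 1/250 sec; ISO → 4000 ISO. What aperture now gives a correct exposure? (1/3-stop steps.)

f/3.2

Scene light: 1 1/3 stops brighter.
Shutter speed: 1/25 → 1/30 → 1/40 → 1/50 → 1/60 → 1/80 → 1/100 → 1/125 → 1/160 → 1/200 → 1/250 — 3 1/3 stops shorter (darker).
ISO: 1600 → 2000 → 2500 → 3200 → 4000 — 1 1/3 stops raised (brighter).
Net so far: 2/3 stop darker. Aperture: f/4 → f/3.5 → f/3.2.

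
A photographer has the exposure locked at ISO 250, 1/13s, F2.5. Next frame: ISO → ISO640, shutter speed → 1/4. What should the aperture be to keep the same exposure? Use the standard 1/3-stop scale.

f/7.1

ISO: 250 → 320 → 400 → 500 → 640 — 1 1/3 stops raised (brighter).
Shutter speed: 1/13 → 1/10 → 1/8 → 1/6 → 1/5 → 1/4 — 1 2/3 stops slower (brighter).
Net change so far: 3 stops brighter. Offset with the aperture: f/2.5 → f/2.8 → f/3.2 → f/3.5 → f/4 → f/4.5 → f/5 → f/5.6 → f/6.3 → f/7.1.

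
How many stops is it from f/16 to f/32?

f/16 → f/22 → f/32 — count the steps: 2 stops.

2 stops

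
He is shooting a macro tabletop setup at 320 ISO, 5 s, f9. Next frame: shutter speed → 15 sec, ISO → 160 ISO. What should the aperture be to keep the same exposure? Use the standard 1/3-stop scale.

f/11

Shutter speed: 5 → 6 → 8 → 10 → 13 → 15 — 1 2/3 stops slower (brighter).
ISO: 320 → 250 → 200 → 160 — 1 stop lower (darker).
Net change so far: 2/3 stop brighter. Offset with the aperture: f/9 → f/10 → f/11.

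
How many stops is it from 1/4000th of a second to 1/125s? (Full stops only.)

5 stops

1/4000 → 1/2000 → 1/1000 → 1/500 → 1/250 → 1/125 — count the steps: 5 stops.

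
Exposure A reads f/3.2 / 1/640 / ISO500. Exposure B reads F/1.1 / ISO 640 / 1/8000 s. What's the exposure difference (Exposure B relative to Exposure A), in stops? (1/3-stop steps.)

Aperture: f/3.2 → f/2.8 → f/2.5 → f/2.2 → f/2 → f/1.8 → f/1.6 → f/1.4 → f/1.2 → f/1.1 — 3 stops wider (brighter).
Shutter speed: 1/640 → 1/800 → 1/1000 → 1/1250 → 1/1600 → 1/2000 → 1/2500 → 1/3200 → 1/4000 → 1/5000 → 1/6400 → 1/8000 — 3 2/3 stops shorter (darker).
ISO: 500 → 640 — 1/3 stop higher (brighter).
Net: +3 −3 2/3 +1/3 = −1/3 stops.

1/3 stop darker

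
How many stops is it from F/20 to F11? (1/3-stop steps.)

f/20 → f/18 → f/16 → f/14 → f/13 → f/11 — count the steps: 5 third-stops = 1 2/3 stops.

1 2/3 stops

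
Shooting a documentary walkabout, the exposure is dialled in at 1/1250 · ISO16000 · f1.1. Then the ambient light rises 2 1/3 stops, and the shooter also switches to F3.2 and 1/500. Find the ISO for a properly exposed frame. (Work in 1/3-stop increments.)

ISO 10000

Scene light: 2 1/3 stops brighter.
Aperture: f/1.1 → f/1.2 → f/1.4 → f/1.6 → f/1.8 → f/2 → f/2.2 → f/2.5 → f/2.8 → f/3.2 — 3 stops stopped down (darker).
Shutter speed: 1/1250 → 1/1000 → 1/800 → 1/640 → 1/500 — 1 1/3 stops longer (brighter).
Net so far: 2/3 stop brighter. ISO: 16000 → 12800 → 10000.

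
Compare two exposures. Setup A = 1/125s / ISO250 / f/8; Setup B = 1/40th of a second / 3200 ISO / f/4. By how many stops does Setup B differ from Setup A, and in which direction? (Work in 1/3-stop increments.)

Aperture: f/8 → f/7.1 → f/6.3 → f/5.6 → f/5 → f/4.5 → f/4 — 2 stops opened up (brighter).
Shutter speed: 1/125 → 1/100 → 1/80 → 1/60 → 1/50 → 1/40 — 1 2/3 stops slower (brighter).
ISO: 250 → 320 → 400 → 500 → 640 → 800 → 1000 → 1250 → 1600 → 2000 → 2500 → 3200 — 3 2/3 stops higher (brighter).
Net: +2 +1 2/3 +3 2/3 = +7 1/3 stops.

7 1/3 stops brighter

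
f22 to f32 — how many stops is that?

1 stop

f/22 → f/32 — count the steps: 1 stop.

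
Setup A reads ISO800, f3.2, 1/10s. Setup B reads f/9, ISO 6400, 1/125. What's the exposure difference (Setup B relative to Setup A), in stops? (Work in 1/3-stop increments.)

3 2/3 stops darker

Aperture: f/3.2 → f/3.5 → f/4 → f/4.5 → f/5 → f/5.6 → f/6.3 → f/7.1 → f/8 → f/9 — 3 stops narrower (darker).
Shutter speed: 1/10 → 1/13 → 1/15 → 1/20 → 1/25 → 1/30 → 1/40 → 1/50 → 1/60 → 1/80 → 1/100 → 1/125 — 3 2/3 stops shorter (darker).
ISO: 800 → 1000 → 1250 → 1600 → 2000 → 2500 → 3200 → 4000 → 5000 → 6400 — 3 stops higher (brighter).
Net: −3 −3 2/3 +3 = −3 2/3 stops.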